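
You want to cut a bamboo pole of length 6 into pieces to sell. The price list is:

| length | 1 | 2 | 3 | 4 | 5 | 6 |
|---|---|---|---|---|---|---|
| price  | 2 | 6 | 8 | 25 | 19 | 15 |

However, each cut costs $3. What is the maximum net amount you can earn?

28

Consider every possible first cut. r[k] is the best of p[i]+r[k−i] over all sellable i≤k, charging 3 whenever i<k.
r[1] = 2
r[2] = 6
r[3] = 8
r[4] = 25
r[5] = 24  (first piece 1, then r[4]=25)
r[6] = 28  (first piece 2, then r[4]=25)
One optimal plan: pieces 4 + 2 (1 cut) → $31 − $3 = $28.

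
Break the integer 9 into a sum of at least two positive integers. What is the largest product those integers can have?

27

Fill P[k] for k=2..9: at each k try every first piece i and multiply by the better of (k−i) uncut or P[k−i].
P[2] = 1·max(1,0) = 1·1 = 1
P[3] = 1·max(2,1) = 1·2 = 2
P[4] = 2·max(2,1) = 2·2 = 4
P[5] = 2·max(3,2) = 2·3 = 6
P[6] = 3·max(3,2) = 3·3 = 9
P[7] = 2·max(5,6) = 2·6 = 12
P[8] = 2·max(6,9) = 2·9 = 18
P[9] = 3·max(6,9) = 3·9 = 27
One optimal split: 3 + 3 + 3; product 3·3·3 = 27.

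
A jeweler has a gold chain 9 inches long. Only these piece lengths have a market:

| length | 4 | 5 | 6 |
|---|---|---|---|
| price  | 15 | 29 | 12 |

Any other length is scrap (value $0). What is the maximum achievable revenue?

44

Let f[k] be the best obtainable value from length k. For each k, try every first piece i and keep the best of price[i] + f[k−i].
f[1] = 0
f[2] = 0
f[3] = 0
f[4] = 15
f[5] = 29
f[6] = 29
f[7] = 29
f[8] = 30  (first piece 4, then f[4]=15)
f[9] = 44  (first piece 4, then f[5]=29)
One optimal cutting: 5 + 4 → $44.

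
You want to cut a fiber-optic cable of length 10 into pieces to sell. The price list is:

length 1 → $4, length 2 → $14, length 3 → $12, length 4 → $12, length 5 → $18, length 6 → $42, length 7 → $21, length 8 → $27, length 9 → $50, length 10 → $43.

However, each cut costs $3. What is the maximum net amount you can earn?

64

Let r[k] be the best obtainable value from length k. For each k, try every first piece i and keep the best of price[i] + r[k−i] minus the 3 cut fee when i<k.
r[1] = 4
r[2] = 14
r[3] = 15  (first piece 1, then r[2]=14)
r[4] = 25  (first piece 2, then r[2]=14)
r[5] = 26  (first piece 1, then r[4]=25)
r[6] = 42
r[7] = 43  (first piece 1, then r[6]=42)
r[8] = 53  (first piece 2, then r[6]=42)
r[9] = 54  (first piece 1, then r[8]=53)
r[10] = 64  (first piece 2, then r[8]=53)
One optimal plan: pieces 6 + 2 + 2 (2 cuts) → $70 − $6 = $64.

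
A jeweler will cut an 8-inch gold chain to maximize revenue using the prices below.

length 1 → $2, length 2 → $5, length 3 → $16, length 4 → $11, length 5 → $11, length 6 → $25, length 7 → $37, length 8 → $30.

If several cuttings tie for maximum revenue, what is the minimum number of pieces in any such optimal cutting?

2

Build r[k] bottom-up: r[k] = max over allowed piece i of (p[i] + r[k−i]).
r[1] = 2
r[2] = 5
r[3] = 16
r[4] = 18  (first piece 1, then r[3]=16)
r[5] = 21  (first piece 2, then r[3]=16)
r[6] = 32  (first piece 3, then r[3]=16)
r[7] = 37
r[8] = 39  (first piece 1, then r[7]=37)
Maximum revenue is $39.
Now minimize piece count subject to staying optimal: for each k, pieces[k] = 1 + min over i with p[i]+r[k−i]=r[k] of pieces[k−i].
pieces[5] = 2
pieces[6] = 2
pieces[7] = 1
pieces[8] = 2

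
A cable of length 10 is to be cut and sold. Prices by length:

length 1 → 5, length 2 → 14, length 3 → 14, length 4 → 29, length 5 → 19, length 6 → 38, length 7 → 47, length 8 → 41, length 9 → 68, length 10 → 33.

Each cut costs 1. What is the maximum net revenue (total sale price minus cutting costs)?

Consider every possible first cut. v[k] is the best of p[i]+v[k−i] over all sellable i≤k, charging 1 whenever i<k.
v[1] = 5
v[2] = max(5+5-1, 14+0) = 14
v[3] = max(5+14-1, 14+5-1, 14+0) = 18
v[4] = max(5+18-1, 14+14-1, 14+5-1, 29+0) = 29
v[5] = max(5+29-1, 14+18-1, 14+14-1, 29+5-1, 19+0) = 33
v[6] = max(5+33-1, 14+29-1, 14+18-1, 29+14-1, 19+5-1, 38+0) = 42
v[7] = max(5+42-1, 14+33-1, 14+29-1, …, 38+5-1, 47+0) = 47
v[8] = max(5+47-1, 14+42-1, 14+33-1, …, 47+5-1, 41+0) = 57
v[9] = max(5+57-1, 14+47-1, 14+42-1, …, 41+5-1, 68+0) = 68
v[10] = max(5+68-1, 14+57-1, 14+47-1, …, 68+5-1, 33+0) = 72
One optimal plan: pieces 9 + 1 (1 cut) → 73 − 1 = 72.

72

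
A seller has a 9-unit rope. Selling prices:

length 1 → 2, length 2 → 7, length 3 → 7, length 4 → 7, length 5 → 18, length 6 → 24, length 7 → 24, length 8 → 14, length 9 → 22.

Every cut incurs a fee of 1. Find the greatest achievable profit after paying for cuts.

31

Let net[k] be the best obtainable value from length k. For each k, try every first piece i and keep the best of price[i] + net[k−i] minus the 1 cut fee when i<k.
net[1] = 2
net[2] = max(2+2-1, 7+0) = 7
net[3] = max(2+7-1, 7+2-1, 7+0) = 8
net[4] = max(2+8-1, 7+7-1, 7+2-1, 7+0) = 13
net[5] = max(2+13-1, 7+8-1, 7+7-1, 7+2-1, 18+0) = 18
net[6] = max(2+18-1, 7+13-1, 7+8-1, 7+7-1, 18+2-1, 24+0) = 24
net[7] = max(2+24-1, 7+18-1, 7+13-1, …, 24+2-1, 24+0) = 25
net[8] = max(2+25-1, 7+24-1, 7+18-1, …, 24+2-1, 14+0) = 30
net[9] = max(2+30-1, 7+25-1, 7+24-1, …, 14+2-1, 22+0) = 31
One optimal plan: pieces 6 + 2 + 1 (2 cuts) → 33 − 2 = 31.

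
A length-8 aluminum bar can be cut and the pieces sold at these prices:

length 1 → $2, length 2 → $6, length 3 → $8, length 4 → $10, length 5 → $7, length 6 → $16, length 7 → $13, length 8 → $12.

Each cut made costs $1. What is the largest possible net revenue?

Consider every possible first cut. v[k] is the best of p[i]+v[k−i] over all sellable i≤k, charging 1 whenever i<k.
v[1] = 2
v[2] = 6
v[3] = 8
v[4] = 11  (first piece 2, then v[2]=6)
v[5] = 13  (first piece 2, then v[3]=8)
v[6] = 16  (first piece 2, then v[4]=11)
v[7] = 18  (first piece 2, then v[5]=13)
v[8] = 21  (first piece 2, then v[6]=16)
One optimal plan: pieces 2 + 2 + 2 + 2 (3 cuts) → $24 − $3 = $21.

21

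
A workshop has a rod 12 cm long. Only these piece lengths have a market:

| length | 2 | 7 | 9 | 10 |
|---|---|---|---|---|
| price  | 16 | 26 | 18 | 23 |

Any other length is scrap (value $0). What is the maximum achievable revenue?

96

Consider every possible first cut. best[k] is the best of p[i]+best[k−i] over all sellable i≤k.
best[1] = 0
best[2] = 16
best[3] = 16
best[4] = 32  (first piece 2, then best[2]=16)
best[5] = 32
best[6] = 48  (first piece 2, then best[4]=32)
best[7] = max(16+32, 26+0) = 48
best[8] = max(16+48, 26+0) = 64
best[9] = max(16+48, 26+16, 18+0) = 64
best[10] = max(16+64, 26+16, 18+0, 23+0) = 80
best[11] = max(16+64, 26+32, 18+16, 23+0) = 80
best[12] = max(16+80, 26+32, 18+16, 23+16) = 96
One optimal cutting: 2 + 2 + 2 + 2 + 2 + 2 → $96.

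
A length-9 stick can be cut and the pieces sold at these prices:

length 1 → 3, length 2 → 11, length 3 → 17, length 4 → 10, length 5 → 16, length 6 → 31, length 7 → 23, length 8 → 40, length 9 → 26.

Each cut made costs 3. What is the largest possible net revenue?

Build r[k] bottom-up: r[k] = max over allowed piece i of (p[i] + r[k−i]) − 3 per cut.
r[1] = 3
r[2] = 11
r[3] = 17
r[4] = 19  (first piece 2, then r[2]=11)
r[5] = 25  (first piece 2, then r[3]=17)
r[6] = 31  (first piece 3, then r[3]=17)
r[7] = 33  (first piece 2, then r[5]=25)
r[8] = 40
r[9] = 45  (first piece 3, then r[6]=31)
One optimal plan: pieces 3 + 3 + 3 (2 cuts) → 51 − 6 = 45.

45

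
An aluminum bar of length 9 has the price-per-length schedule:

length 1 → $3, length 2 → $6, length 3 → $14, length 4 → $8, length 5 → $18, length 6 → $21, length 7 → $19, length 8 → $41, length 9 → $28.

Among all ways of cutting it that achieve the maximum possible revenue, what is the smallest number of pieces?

Let r[k] be the best obtainable value from length k. For each k, try every first piece i and keep the best of price[i] + r[k−i].
r[1] = 3
r[2] = max(3+3, 6+0) = 6
r[3] = max(3+6, 6+3, 14+0) = 14
r[4] = max(3+14, 6+6, 14+3, 8+0) = 17
r[5] = max(3+17, 6+14, 14+6, 8+3, 18+0) = 20
r[6] = max(3+20, 6+17, 14+14, 8+6, 18+3, 21+0) = 28
r[7] = max(3+28, 6+20, 14+17, …, 21+3, 19+0) = 31
r[8] = max(3+31, 6+28, 14+20, …, 19+3, 41+0) = 41
r[9] = max(3+41, 6+31, 14+28, …, 41+3, 28+0) = 44
Maximum revenue is $44.
Now minimize piece count subject to staying optimal: for each k, pieces[k] = 1 + min over i with p[i]+r[k−i]=r[k] of pieces[k−i].
pieces[6] = 2
pieces[7] = 3
pieces[8] = 1
pieces[9] = 2

2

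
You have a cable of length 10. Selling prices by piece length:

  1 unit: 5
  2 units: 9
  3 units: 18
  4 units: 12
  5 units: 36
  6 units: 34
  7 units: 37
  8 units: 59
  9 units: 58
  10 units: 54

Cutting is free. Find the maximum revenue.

Build r[k] bottom-up: r[k] = max over allowed piece i of (p[i] + r[k−i]).
r[1] = 5
r[2] = max(5+5, 9+0) = 10
r[3] = max(5+10, 9+5, 18+0) = 18
r[4] = max(5+18, 9+10, 18+5, 12+0) = 23
r[5] = max(5+23, 9+18, 18+10, 12+5, 36+0) = 36
r[6] = max(5+36, 9+23, 18+18, 12+10, 36+5, 34+0) = 41
r[7] = max(5+41, 9+36, 18+23, …, 34+5, 37+0) = 46
r[8] = max(5+46, 9+41, 18+36, …, 37+5, 59+0) = 59
r[9] = max(5+59, 9+46, 18+41, …, 59+5, 58+0) = 64
r[10] = max(5+64, 9+59, 18+46, …, 58+5, 54+0) = 72
One optimal cutting: 5 + 5 → 36 + 36 = 72.

72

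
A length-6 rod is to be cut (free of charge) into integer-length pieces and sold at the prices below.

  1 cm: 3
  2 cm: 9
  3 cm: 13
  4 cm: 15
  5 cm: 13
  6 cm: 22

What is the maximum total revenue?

27

Build v[k] bottom-up: v[k] = max over allowed piece i of (p[i] + v[k−i]).
v[1] = 3
v[2] = max(3+3, 9+0) = 9
v[3] = max(3+9, 9+3, 13+0) = 13
v[4] = max(3+13, 9+9, 13+3, 15+0) = 18
v[5] = max(3+18, 9+13, 13+9, 15+3, 13+0) = 22
v[6] = max(3+22, 9+18, 13+13, 15+9, 13+3, 22+0) = 27
One optimal cutting: 2 + 2 + 2 → 9 + 9 + 9 = 27.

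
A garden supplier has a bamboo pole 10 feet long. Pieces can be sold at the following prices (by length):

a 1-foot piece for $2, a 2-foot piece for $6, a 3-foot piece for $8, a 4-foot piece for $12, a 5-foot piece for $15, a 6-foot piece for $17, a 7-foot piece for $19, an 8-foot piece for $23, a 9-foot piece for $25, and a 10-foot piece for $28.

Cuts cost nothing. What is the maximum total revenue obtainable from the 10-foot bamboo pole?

30

Build R[k] bottom-up: R[k] = max over allowed piece i of (p[i] + R[k−i]).
R[1] = 2
R[2] = max(2+2, 6+0) = 6
R[3] = max(2+6, 6+2, 8+0) = 8
R[4] = max(2+8, 6+6, 8+2, 12+0) = 12
R[5] = max(2+12, 6+8, 8+6, 12+2, 15+0) = 15
R[6] = max(2+15, 6+12, 8+8, 12+6, 15+2, 17+0) = 18
R[7] = max(2+18, 6+15, 8+12, …, 17+2, 19+0) = 21
R[8] = max(2+21, 6+18, 8+15, …, 19+2, 23+0) = 24
R[9] = max(2+24, 6+21, 8+18, …, 23+2, 25+0) = 27
R[10] = max(2+27, 6+24, 8+21, …, 25+2, 28+0) = 30
One optimal cutting: 2 + 2 + 2 + 2 + 2 → $6 + $6 + $6 + $6 + $6 = $30.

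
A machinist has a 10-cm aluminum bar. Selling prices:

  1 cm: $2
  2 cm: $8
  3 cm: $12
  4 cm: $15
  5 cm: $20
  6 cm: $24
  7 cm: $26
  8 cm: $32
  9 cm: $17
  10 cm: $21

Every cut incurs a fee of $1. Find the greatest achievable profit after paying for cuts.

Consider every possible first cut. r[k] is the best of p[i]+r[k−i] over all sellable i≤k, charging 1 whenever i<k.
r[1] = 2
r[2] = 8
r[3] = 12
r[4] = 15  (first piece 2, then r[2]=8)
r[5] = 20
r[6] = 24
r[7] = 27  (first piece 2, then r[5]=20)
r[8] = 32
r[9] = 35  (first piece 3, then r[6]=24)
r[10] = 39  (first piece 2, then r[8]=32)
One optimal plan: pieces 8 + 2 (1 cut) → $40 − $1 = $39.

39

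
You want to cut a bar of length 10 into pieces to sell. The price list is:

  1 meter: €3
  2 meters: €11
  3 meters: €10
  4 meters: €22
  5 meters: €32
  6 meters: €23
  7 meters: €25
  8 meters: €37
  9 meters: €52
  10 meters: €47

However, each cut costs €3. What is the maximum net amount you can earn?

61

Build v[k] bottom-up: v[k] = max over allowed piece i of (p[i] + v[k−i]) − 3 per cut.
v[1] = 3
v[2] = 11
v[3] = 11  (first piece 1, then v[2]=11)
v[4] = 22
v[5] = 32
v[6] = 32  (first piece 1, then v[5]=32)
v[7] = 40  (first piece 2, then v[5]=32)
v[8] = 41  (first piece 4, then v[4]=22)
v[9] = 52
v[10] = 61  (first piece 5, then v[5]=32)
One optimal plan: pieces 5 + 5 (1 cut) → €64 − €3 = €61.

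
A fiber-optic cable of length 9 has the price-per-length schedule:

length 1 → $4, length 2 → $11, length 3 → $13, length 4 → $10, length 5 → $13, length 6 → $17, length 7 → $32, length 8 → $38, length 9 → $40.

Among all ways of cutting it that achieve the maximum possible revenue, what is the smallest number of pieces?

Build r[k] bottom-up: r[k] = max over allowed piece i of (p[i] + r[k−i]).
r[1] = 4
r[2] = max(4+4, 11+0) = 11
r[3] = max(4+11, 11+4, 13+0) = 15
r[4] = max(4+15, 11+11, 13+4, 10+0) = 22
r[5] = max(4+22, 11+15, 13+11, 10+4, 13+0) = 26
r[6] = max(4+26, 11+22, 13+15, 10+11, 13+4, 17+0) = 33
r[7] = max(4+33, 11+26, 13+22, …, 17+4, 32+0) = 37
r[8] = max(4+37, 11+33, 13+26, …, 32+4, 38+0) = 44
r[9] = max(4+44, 11+37, 13+33, …, 38+4, 40+0) = 48
Maximum revenue is $48.
Now minimize piece count subject to staying optimal: for each k, pieces[k] = 1 + min over i with p[i]+r[k−i]=r[k] of pieces[k−i].
pieces[6] = 3
pieces[7] = 4
pieces[8] = 4
pieces[9] = 5

5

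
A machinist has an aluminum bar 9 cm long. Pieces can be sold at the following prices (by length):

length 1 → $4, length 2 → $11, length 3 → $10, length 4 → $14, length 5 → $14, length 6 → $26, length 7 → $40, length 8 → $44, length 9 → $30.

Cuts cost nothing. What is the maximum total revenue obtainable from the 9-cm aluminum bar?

Consider every possible first cut. v[k] is the best of p[i]+v[k−i] over all sellable i≤k.
v[1] = 4
v[2] = 11
v[3] = 15  (first piece 1, then v[2]=11)
v[4] = 22  (first piece 2, then v[2]=11)
v[5] = 26  (first piece 1, then v[4]=22)
v[6] = 33  (first piece 2, then v[4]=22)
v[7] = 40
v[8] = 44  (first piece 1, then v[7]=40)
v[9] = 51  (first piece 2, then v[7]=40)
One optimal cutting: 7 + 2 → $40 + $11 = $51.

51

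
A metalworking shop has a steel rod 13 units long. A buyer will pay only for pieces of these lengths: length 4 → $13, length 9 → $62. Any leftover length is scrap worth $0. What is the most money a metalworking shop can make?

Build f[k] bottom-up: f[k] = max over allowed piece i of (p[i] + f[k−i]).
f[1] = 0
f[2] = 0
f[3] = 0
f[4] = 13
f[5] = 13
f[6] = 13
f[7] = 13
f[8] = 26  (first piece 4, then f[4]=13)
f[9] = 62
f[10] = 62
f[11] = 62
f[12] = 62
f[13] = 75  (first piece 4, then f[9]=62)
One optimal cutting: 9 + 4 → $75.

75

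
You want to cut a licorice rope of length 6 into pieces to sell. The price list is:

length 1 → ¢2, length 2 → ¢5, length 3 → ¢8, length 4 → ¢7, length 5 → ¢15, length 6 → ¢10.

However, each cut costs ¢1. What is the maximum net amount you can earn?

Consider every possible first cut. r[k] is the best of p[i]+r[k−i] over all sellable i≤k, charging 1 whenever i<k.
r[1] = 2
r[2] = 5
r[3] = 8
r[4] = 9  (first piece 1, then r[3]=8)
r[5] = 15
r[6] = 16  (first piece 1, then r[5]=15)
One optimal plan: pieces 5 + 1 (1 cut) → ¢17 − ¢1 = ¢16.

16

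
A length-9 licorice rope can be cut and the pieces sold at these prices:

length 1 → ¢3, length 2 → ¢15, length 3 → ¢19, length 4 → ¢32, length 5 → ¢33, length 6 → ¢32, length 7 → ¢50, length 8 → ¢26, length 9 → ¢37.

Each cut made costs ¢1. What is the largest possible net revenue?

65

Build v[k] bottom-up: v[k] = max over allowed piece i of (p[i] + v[k−i]) − 1 per cut.
v[1] = 3
v[2] = max(3+3-1, 15+0) = 15
v[3] = max(3+15-1, 15+3-1, 19+0) = 19
v[4] = max(3+19-1, 15+15-1, 19+3-1, 32+0) = 32
v[5] = max(3+32-1, 15+19-1, 19+15-1, 32+3-1, 33+0) = 34
v[6] = max(3+34-1, 15+32-1, 19+19-1, 32+15-1, 33+3-1, 32+0) = 46
v[7] = max(3+46-1, 15+34-1, 19+32-1, …, 32+3-1, 50+0) = 50
v[8] = max(3+50-1, 15+46-1, 19+34-1, …, 50+3-1, 26+0) = 63
v[9] = max(3+63-1, 15+50-1, 19+46-1, …, 26+3-1, 37+0) = 65
One optimal plan: pieces 4 + 4 + 1 (2 cuts) → ¢67 − ¢2 = ¢65.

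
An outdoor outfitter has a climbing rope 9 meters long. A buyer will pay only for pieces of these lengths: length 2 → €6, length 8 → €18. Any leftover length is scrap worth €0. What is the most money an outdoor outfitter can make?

Build r[k] bottom-up: r[k] = max over allowed piece i of (p[i] + r[k−i]).
r[1] = 0
r[2] = 6
r[3] = 6
r[4] = 12  (first piece 2, then r[2]=6)
r[5] = 12
r[6] = 18  (first piece 2, then r[4]=12)
r[7] = 18
r[8] = max(6+18, 18+0) = 24
r[9] = max(6+18, 18+0) = 24
One optimal cutting: pieces 2 + 2 + 2 + 2 with 1 meter of scrap → €24.

24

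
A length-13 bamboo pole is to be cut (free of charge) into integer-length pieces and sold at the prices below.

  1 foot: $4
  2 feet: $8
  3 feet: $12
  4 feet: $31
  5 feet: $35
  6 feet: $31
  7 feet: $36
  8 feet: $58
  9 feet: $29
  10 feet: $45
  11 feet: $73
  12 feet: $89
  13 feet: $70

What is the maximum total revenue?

Consider every possible first cut. best[k] is the best of p[i]+best[k−i] over all sellable i≤k.
best[1] = 4
best[2] = max(4+4, 8+0) = 8
best[3] = max(4+8, 8+4, 12+0) = 12
best[4] = max(4+12, 8+8, 12+4, 31+0) = 31
best[5] = max(4+31, 8+12, 12+8, 31+4, 35+0) = 35
best[6] = max(4+35, 8+31, 12+12, 31+8, 35+4, 31+0) = 39
best[7] = max(4+39, 8+35, 12+31, …, 31+4, 36+0) = 43
best[8] = max(4+43, 8+39, 12+35, …, 36+4, 58+0) = 62
best[9] = max(4+62, 8+43, 12+39, …, 58+4, 29+0) = 66
best[10] = max(4+66, 8+62, 12+43, …, 29+4, 45+0) = 70
best[11] = max(4+70, 8+66, 12+62, …, 45+4, 73+0) = 74
best[12] = max(4+74, 8+70, 12+66, …, 73+4, 89+0) = 93
best[13] = max(4+93, 8+74, 12+70, …, 89+4, 70+0) = 97
One optimal cutting: 4 + 4 + 4 + 1 → $31 + $31 + $31 + $4 = $97.

97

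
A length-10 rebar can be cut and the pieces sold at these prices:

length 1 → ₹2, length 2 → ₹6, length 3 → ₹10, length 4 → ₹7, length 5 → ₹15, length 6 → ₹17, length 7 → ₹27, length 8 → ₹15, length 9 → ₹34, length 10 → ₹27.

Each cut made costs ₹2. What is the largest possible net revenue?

35

Build r[k] bottom-up: r[k] = max over allowed piece i of (p[i] + r[k−i]) − 2 per cut.
r[1] = 2
r[2] = max(2+2-2, 6+0) = 6
r[3] = max(2+6-2, 6+2-2, 10+0) = 10
r[4] = max(2+10-2, 6+6-2, 10+2-2, 7+0) = 10
r[5] = max(2+10-2, 6+10-2, 10+6-2, 7+2-2, 15+0) = 15
r[6] = max(2+15-2, 6+10-2, 10+10-2, 7+6-2, 15+2-2, 17+0) = 18
r[7] = max(2+18-2, 6+15-2, 10+10-2, …, 17+2-2, 27+0) = 27
r[8] = max(2+27-2, 6+18-2, 10+15-2, …, 27+2-2, 15+0) = 27
r[9] = max(2+27-2, 6+27-2, 10+18-2, …, 15+2-2, 34+0) = 34
r[10] = max(2+34-2, 6+27-2, 10+27-2, …, 34+2-2, 27+0) = 35
One optimal plan: pieces 7 + 3 (1 cut) → ₹37 − ₹2 = ₹35.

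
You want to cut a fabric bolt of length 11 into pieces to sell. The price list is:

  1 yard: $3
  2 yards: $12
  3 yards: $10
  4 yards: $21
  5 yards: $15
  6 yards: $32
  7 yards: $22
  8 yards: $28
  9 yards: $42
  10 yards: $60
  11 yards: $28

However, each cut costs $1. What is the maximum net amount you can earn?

Build v[k] bottom-up: v[k] = max over allowed piece i of (p[i] + v[k−i]) − 1 per cut.
v[1] = 3
v[2] = 12
v[3] = 14  (first piece 1, then v[2]=12)
v[4] = 23  (first piece 2, then v[2]=12)
v[5] = 25  (first piece 1, then v[4]=23)
v[6] = 34  (first piece 2, then v[4]=23)
v[7] = 36  (first piece 1, then v[6]=34)
v[8] = 45  (first piece 2, then v[6]=34)
v[9] = 47  (first piece 1, then v[8]=45)
v[10] = 60
v[11] = 62  (first piece 1, then v[10]=60)
One optimal plan: pieces 10 + 1 (1 cut) → $63 − $1 = $62.

62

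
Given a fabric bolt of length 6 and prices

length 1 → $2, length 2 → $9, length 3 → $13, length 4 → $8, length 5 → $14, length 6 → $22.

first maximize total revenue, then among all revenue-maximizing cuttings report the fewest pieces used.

3

Let r[k] be the best obtainable value from length k. For each k, try every first piece i and keep the best of price[i] + r[k−i].
r[1] = 2
r[2] = max(2+2, 9+0) = 9
r[3] = max(2+9, 9+2, 13+0) = 13
r[4] = max(2+13, 9+9, 13+2, 8+0) = 18
r[5] = max(2+18, 9+13, 13+9, 8+2, 14+0) = 22
r[6] = max(2+22, 9+18, 13+13, 8+9, 14+2, 22+0) = 27
Maximum revenue is $27.
Now minimize piece count subject to staying optimal: for each k, pieces[k] = 1 + min over i with p[i]+r[k−i]=r[k] of pieces[k−i].
pieces[3] = 1
pieces[4] = 2
pieces[5] = 2
pieces[6] = 3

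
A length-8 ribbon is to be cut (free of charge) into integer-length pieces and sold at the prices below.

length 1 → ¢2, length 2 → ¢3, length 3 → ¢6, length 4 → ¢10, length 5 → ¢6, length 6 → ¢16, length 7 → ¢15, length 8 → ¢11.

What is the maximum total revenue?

Let r[k] be the best obtainable value from length k. For each k, try every first piece i and keep the best of price[i] + r[k−i].
r[1] = 2
r[2] = 4  (first piece 1, then r[1]=2)
r[3] = 6  (first piece 1, then r[2]=4)
r[4] = 10
r[5] = 12  (first piece 1, then r[4]=10)
r[6] = 16
r[7] = 18  (first piece 1, then r[6]=16)
r[8] = 20  (first piece 1, then r[7]=18)
One optimal cutting: 6 + 1 + 1 → ¢16 + ¢2 + ¢2 = ¢20.

20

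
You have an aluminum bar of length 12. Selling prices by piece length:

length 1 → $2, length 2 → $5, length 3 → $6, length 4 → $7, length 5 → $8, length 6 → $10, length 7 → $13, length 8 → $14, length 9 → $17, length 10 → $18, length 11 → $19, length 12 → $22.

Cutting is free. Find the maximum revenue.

30

Build r[k] bottom-up: r[k] = max over allowed piece i of (p[i] + r[k−i]).
r[1] = 2
r[2] = 5
r[3] = 7  (first piece 1, then r[2]=5)
r[4] = 10  (first piece 2, then r[2]=5)
r[5] = 12  (first piece 1, then r[4]=10)
r[6] = 15  (first piece 2, then r[4]=10)
r[7] = 17  (first piece 1, then r[6]=15)
r[8] = 20  (first piece 2, then r[6]=15)
r[9] = 22  (first piece 1, then r[8]=20)
r[10] = 25  (first piece 2, then r[8]=20)
r[11] = 27  (first piece 1, then r[10]=25)
r[12] = 30  (first piece 2, then r[10]=25)
One optimal cutting: 2 + 2 + 2 + 2 + 2 + 2 → $5 + $5 + $5 + $5 + $5 + $5 = $30.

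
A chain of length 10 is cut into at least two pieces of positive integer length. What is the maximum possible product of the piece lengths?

36

Define f[k] = max over 1≤i<k of i · max(k−i, f[k−i]); the inner max lets the remainder stay uncut if that's better.
Small cases: f[2]=1, f[3]=2.
f[4] = 2*max(2,1) = 2*2 = 4
f[5] = 2*max(3,2) = 2*3 = 6
f[6] = 3*max(3,2) = 3*3 = 9
f[7] = 2*max(5,6) = 2*6 = 12
f[8] = 2*max(6,9) = 2*9 = 18
f[9] = 3*max(6,9) = 3*9 = 27
f[10] = 2*max(8,18) = 2*18 = 36
One optimal split: 3 + 3 + 2 + 2; product 3*3*2*2 = 36.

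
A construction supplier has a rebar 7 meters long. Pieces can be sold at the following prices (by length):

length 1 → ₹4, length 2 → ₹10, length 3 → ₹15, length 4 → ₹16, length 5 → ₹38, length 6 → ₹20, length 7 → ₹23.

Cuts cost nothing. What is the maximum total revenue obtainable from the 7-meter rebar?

Build best[k] bottom-up: best[k] = max over allowed piece i of (p[i] + best[k−i]).
best[1] = 4
best[2] = max(4+4, 10+0) = 10
best[3] = max(4+10, 10+4, 15+0) = 15
best[4] = max(4+15, 10+10, 15+4, 16+0) = 20
best[5] = max(4+20, 10+15, 15+10, 16+4, 38+0) = 38
best[6] = max(4+38, 10+20, 15+15, 16+10, 38+4, 20+0) = 42
best[7] = max(4+42, 10+38, 15+20, …, 20+4, 23+0) = 48
One optimal cutting: 5 + 2 → ₹38 + ₹10 = ₹48.

48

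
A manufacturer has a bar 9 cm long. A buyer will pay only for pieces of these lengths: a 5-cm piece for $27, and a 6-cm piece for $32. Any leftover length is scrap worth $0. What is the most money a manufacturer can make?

32

Let best[k] be the best obtainable value from length k. For each k, try every first piece i and keep the best of price[i] + best[k−i].
best[1] = 0
best[2] = 0
best[3] = 0
best[4] = 0
best[5] = 27
best[6] = 32
best[7] = 32
best[8] = 32
best[9] = 32
One optimal cutting: pieces 6 with 3 cm of scrap → $32.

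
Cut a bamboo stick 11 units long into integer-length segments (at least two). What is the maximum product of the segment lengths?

54

Let f[k] be the best product for length k (with at least one cut). For each first piece i, the rest contributes max(k−i, f[k−i]).
f[2] = 1*max(1,0) = 1*1 = 1
f[3] = max(1*2, 2*1) = 2
f[4] = max(1*3, 2*2, 3*1) = 4
f[5] = max(1*4, 2*3, 3*2, 4*1) = 6
f[6] = max(1*6, 2*4, 3*3, 4*2, 5*1) = 9
f[7] = max(1*9, 2*6, 3*4, 4*3, 5*2, 6*1) = 12
f[8] = max(1*12, 2*9, 3*6, …, 6*2, 7*1) = 18
f[9] = max(1*18, 2*12, 3*9, …, 7*2, 8*1) = 27
f[10] = max(1*27, 2*18, 3*12, …, 8*2, 9*1) = 36
f[11] = max(1*36, 2*27, 3*18, …, 9*2, 10*1) = 54
One optimal split: 3 + 3 + 3 + 2; product 3*3*3*2 = 54.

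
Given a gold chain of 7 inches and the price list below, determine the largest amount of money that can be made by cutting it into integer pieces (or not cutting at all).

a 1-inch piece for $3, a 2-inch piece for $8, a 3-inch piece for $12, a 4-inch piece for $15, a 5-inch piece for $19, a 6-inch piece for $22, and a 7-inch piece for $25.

Let r[k] be the best obtainable value from length k. For each k, try every first piece i and keep the best of price[i] + r[k−i].
r[1] = 3
r[2] = max(3+3, 8+0) = 8
r[3] = max(3+8, 8+3, 12+0) = 12
r[4] = max(3+12, 8+8, 12+3, 15+0) = 16
r[5] = max(3+16, 8+12, 12+8, 15+3, 19+0) = 20
r[6] = max(3+20, 8+16, 12+12, 15+8, 19+3, 22+0) = 24
r[7] = max(3+24, 8+20, 12+16, …, 22+3, 25+0) = 28
One optimal cutting: 3 + 2 + 2 → $12 + $8 + $8 = $28.

28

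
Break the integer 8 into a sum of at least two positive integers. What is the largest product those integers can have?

Let f[k] be the best product for length k (with at least one cut). For each first piece i, the rest contributes max(k−i, f[k−i]).
Small cases: f[2]=1, f[3]=2.
f[4] = max(1×3, 2×2, 3×1) = 4
f[5] = max(1×4, 2×3, 3×2, 4×1) = 6
f[6] = max(1×6, 2×4, 3×3, 4×2, 5×1) = 9
f[7] = max(1×9, 2×6, 3×4, 4×3, 5×2, 6×1) = 12
f[8] = max(1×12, 2×9, 3×6, …, 6×2, 7×1) = 18
One optimal split: 3 + 3 + 2; product 3×3×2 = 18.

18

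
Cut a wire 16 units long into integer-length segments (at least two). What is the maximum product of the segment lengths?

324

Let f[k] be the best product for length k (with at least one cut). For each first piece i, the rest contributes max(k−i, f[k−i]).
f[2] = 1·max(1,0) = 1·1 = 1
f[3] = 1·max(2,1) = 1·2 = 2
f[4] = 2·max(2,1) = 2·2 = 4
f[5] = 2·max(3,2) = 2·3 = 6
f[6] = 3·max(3,2) = 3·3 = 9
f[7] = 2·max(5,6) = 2·6 = 12
f[8] = 2·max(6,9) = 2·9 = 18
f[9] = 3·max(6,9) = 3·9 = 27
f[10] = 2·max(8,18) = 2·18 = 36
f[11] = 2·max(9,27) = 2·27 = 54
f[12] = 3·max(9,27) = 3·27 = 81
f[13] = 2·max(11,54) = 2·54 = 108
f[14] = 2·max(12,81) = 2·81 = 162
f[15] = 3·max(12,81) = 3·81 = 243
f[16] = 2·max(14,162) = 2·162 = 324
One optimal split: 3 + 3 + 3 + 3 + 2 + 2; product 3·3·3·3·2·2 = 324.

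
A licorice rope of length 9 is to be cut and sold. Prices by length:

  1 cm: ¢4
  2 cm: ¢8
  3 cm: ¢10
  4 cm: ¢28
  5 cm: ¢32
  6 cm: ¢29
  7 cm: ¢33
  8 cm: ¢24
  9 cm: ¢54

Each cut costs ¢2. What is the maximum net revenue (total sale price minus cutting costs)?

58

Build r[k] bottom-up: r[k] = max over allowed piece i of (p[i] + r[k−i]) − 2 per cut.
r[1] = 4
r[2] = max(4+4-2, 8+0) = 8
r[3] = max(4+8-2, 8+4-2, 10+0) = 10
r[4] = max(4+10-2, 8+8-2, 10+4-2, 28+0) = 28
r[5] = max(4+28-2, 8+10-2, 10+8-2, 28+4-2, 32+0) = 32
r[6] = max(4+32-2, 8+28-2, 10+10-2, 28+8-2, 32+4-2, 29+0) = 34
r[7] = max(4+34-2, 8+32-2, 10+28-2, …, 29+4-2, 33+0) = 38
r[8] = max(4+38-2, 8+34-2, 10+32-2, …, 33+4-2, 24+0) = 54
r[9] = max(4+54-2, 8+38-2, 10+34-2, …, 24+4-2, 54+0) = 58
One optimal plan: pieces 5 + 4 (1 cut) → ¢60 − ¢2 = ¢58.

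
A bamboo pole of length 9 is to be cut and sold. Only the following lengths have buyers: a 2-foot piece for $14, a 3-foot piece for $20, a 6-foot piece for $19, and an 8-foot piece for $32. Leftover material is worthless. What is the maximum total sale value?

62

Build best[k] bottom-up: best[k] = max over allowed piece i of (p[i] + best[k−i]).
best[1] = 0
best[2] = 14
best[3] = max(14+0, 20+0) = 20
best[4] = max(14+14, 20+0) = 28
best[5] = max(14+20, 20+14) = 34
best[6] = max(14+28, 20+20, 19+0) = 42
best[7] = max(14+34, 20+28, 19+0) = 48
best[8] = max(14+42, 20+34, 19+14, 32+0) = 56
best[9] = max(14+48, 20+42, 19+20, 32+0) = 62
One optimal cutting: 3 + 2 + 2 + 2 → $62.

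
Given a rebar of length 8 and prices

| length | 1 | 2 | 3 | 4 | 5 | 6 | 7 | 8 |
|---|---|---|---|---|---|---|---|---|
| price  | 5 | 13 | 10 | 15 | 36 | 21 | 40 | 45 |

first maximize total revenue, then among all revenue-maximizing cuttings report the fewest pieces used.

3

Let r[k] be the best obtainable value from length k. For each k, try every first piece i and keep the best of price[i] + r[k−i].
r[1] = 5
r[2] = max(5+5, 13+0) = 13
r[3] = max(5+13, 13+5, 10+0) = 18
r[4] = max(5+18, 13+13, 10+5, 15+0) = 26
r[5] = max(5+26, 13+18, 10+13, 15+5, 36+0) = 36
r[6] = max(5+36, 13+26, 10+18, 15+13, 36+5, 21+0) = 41
r[7] = max(5+41, 13+36, 10+26, …, 21+5, 40+0) = 49
r[8] = max(5+49, 13+41, 10+36, …, 40+5, 45+0) = 54
Maximum revenue is ₹54.
Now minimize piece count subject to staying optimal: for each k, pieces[k] = 1 + min over i with p[i]+r[k−i]=r[k] of pieces[k−i].
pieces[5] = 1
pieces[6] = 2
pieces[7] = 2
pieces[8] = 3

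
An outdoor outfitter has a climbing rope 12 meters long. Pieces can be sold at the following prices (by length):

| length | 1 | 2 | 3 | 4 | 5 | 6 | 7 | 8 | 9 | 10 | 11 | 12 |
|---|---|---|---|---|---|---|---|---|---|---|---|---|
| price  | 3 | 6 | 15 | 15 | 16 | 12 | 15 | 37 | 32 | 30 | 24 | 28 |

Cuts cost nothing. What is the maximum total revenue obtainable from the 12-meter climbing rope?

60

Let R[k] be the best obtainable value from length k. For each k, try every first piece i and keep the best of price[i] + R[k−i].
R[1] = 3
R[2] = max(3+3, 6+0) = 6
R[3] = max(3+6, 6+3, 15+0) = 15
R[4] = max(3+15, 6+6, 15+3, 15+0) = 18
R[5] = max(3+18, 6+15, 15+6, 15+3, 16+0) = 21
R[6] = max(3+21, 6+18, 15+15, 15+6, 16+3, 12+0) = 30
R[7] = max(3+30, 6+21, 15+18, …, 12+3, 15+0) = 33
R[8] = max(3+33, 6+30, 15+21, …, 15+3, 37+0) = 37
R[9] = max(3+37, 6+33, 15+30, …, 37+3, 32+0) = 45
R[10] = max(3+45, 6+37, 15+33, …, 32+3, 30+0) = 48
R[11] = max(3+48, 6+45, 15+37, …, 30+3, 24+0) = 52
R[12] = max(3+52, 6+48, 15+45, …, 24+3, 28+0) = 60
One optimal cutting: 3 + 3 + 3 + 3 → €15 + €15 + €15 + €15 = €60.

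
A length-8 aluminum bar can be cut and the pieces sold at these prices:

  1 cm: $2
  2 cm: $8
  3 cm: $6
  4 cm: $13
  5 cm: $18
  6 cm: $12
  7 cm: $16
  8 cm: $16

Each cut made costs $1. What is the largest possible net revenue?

29

Consider every possible first cut. r[k] is the best of p[i]+r[k−i] over all sellable i≤k, charging 1 whenever i<k.
r[1] = 2
r[2] = 8
r[3] = 9  (first piece 1, then r[2]=8)
r[4] = 15  (first piece 2, then r[2]=8)
r[5] = 18
r[6] = 22  (first piece 2, then r[4]=15)
r[7] = 25  (first piece 2, then r[5]=18)
r[8] = 29  (first piece 2, then r[6]=22)
One optimal plan: pieces 2 + 2 + 2 + 2 (3 cuts) → $32 − $3 = $29.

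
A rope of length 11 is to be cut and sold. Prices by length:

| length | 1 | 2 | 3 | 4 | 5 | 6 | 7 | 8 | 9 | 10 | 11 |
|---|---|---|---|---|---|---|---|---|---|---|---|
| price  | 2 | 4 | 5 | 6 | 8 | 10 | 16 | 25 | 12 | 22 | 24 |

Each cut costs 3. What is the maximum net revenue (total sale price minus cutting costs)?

27

Build net[k] bottom-up: net[k] = max over allowed piece i of (p[i] + net[k−i]) − 3 per cut.
net[1] = 2
net[2] = 4
net[3] = 5
net[4] = 6
net[5] = 8
net[6] = 10
net[7] = 16
net[8] = 25
net[9] = 24  (first piece 1, then net[8]=25)
net[10] = 26  (first piece 2, then net[8]=25)
net[11] = 27  (first piece 3, then net[8]=25)
One optimal plan: pieces 8 + 3 (1 cut) → 30 − 3 = 27.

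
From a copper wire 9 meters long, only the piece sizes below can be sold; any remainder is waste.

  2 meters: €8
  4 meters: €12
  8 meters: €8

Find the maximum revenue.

32

Consider every possible first cut. f[k] is the best of p[i]+f[k−i] over all sellable i≤k.
f[1] = 0
f[2] = 8
f[3] = 8
f[4] = max(8+8, 12+0) = 16
f[5] = max(8+8, 12+0) = 16
f[6] = max(8+16, 12+8) = 24
f[7] = max(8+16, 12+8) = 24
f[8] = max(8+24, 12+16, 8+0) = 32
f[9] = max(8+24, 12+16, 8+0) = 32
One optimal cutting: pieces 2 + 2 + 2 + 2 with 1 meter of scrap → €32.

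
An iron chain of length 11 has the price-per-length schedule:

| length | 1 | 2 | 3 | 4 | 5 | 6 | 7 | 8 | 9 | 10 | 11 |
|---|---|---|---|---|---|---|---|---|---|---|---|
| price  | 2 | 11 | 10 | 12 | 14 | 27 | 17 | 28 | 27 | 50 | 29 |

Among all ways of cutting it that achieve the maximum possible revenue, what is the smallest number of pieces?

6

Consider every possible first cut. r[k] is the best of p[i]+r[k−i] over all sellable i≤k.
r[1] = 2
r[2] = max(2+2, 11+0) = 11
r[3] = max(2+11, 11+2, 10+0) = 13
r[4] = max(2+13, 11+11, 10+2, 12+0) = 22
r[5] = max(2+22, 11+13, 10+11, 12+2, 14+0) = 24
r[6] = max(2+24, 11+22, 10+13, 12+11, 14+2, 27+0) = 33
r[7] = max(2+33, 11+24, 10+22, …, 27+2, 17+0) = 35
r[8] = max(2+35, 11+33, 10+24, …, 17+2, 28+0) = 44
r[9] = max(2+44, 11+35, 10+33, …, 28+2, 27+0) = 46
r[10] = max(2+46, 11+44, 10+35, …, 27+2, 50+0) = 55
r[11] = max(2+55, 11+46, 10+44, …, 50+2, 29+0) = 57
Maximum revenue is $57.
Now minimize piece count subject to staying optimal: for each k, pieces[k] = 1 + min over i with p[i]+r[k−i]=r[k] of pieces[k−i].
pieces[8] = 4
pieces[9] = 5
pieces[10] = 5
pieces[11] = 6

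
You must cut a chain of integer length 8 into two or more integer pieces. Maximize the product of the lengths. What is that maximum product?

18

Define g[k] = max over 1≤i<k of i · max(k−i, g[k−i]); the inner max lets the remainder stay uncut if that's better.
g[2] = 1×max(1,0) = 1×1 = 1
g[3] = 1×max(2,1) = 1×2 = 2
g[4] = 2×max(2,1) = 2×2 = 4
g[5] = 2×max(3,2) = 2×3 = 6
g[6] = 3×max(3,2) = 3×3 = 9
g[7] = 2×max(5,6) = 2×6 = 12
g[8] = 2×max(6,9) = 2×9 = 18
One optimal split: 3 + 3 + 2; product 3×3×2 = 18.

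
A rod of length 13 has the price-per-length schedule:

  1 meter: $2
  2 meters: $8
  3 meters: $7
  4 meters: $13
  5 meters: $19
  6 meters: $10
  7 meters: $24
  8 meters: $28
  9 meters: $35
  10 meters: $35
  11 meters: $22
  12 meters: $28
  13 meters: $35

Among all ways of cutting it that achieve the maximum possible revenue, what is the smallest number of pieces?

Consider every possible first cut. r[k] is the best of p[i]+r[k−i] over all sellable i≤k.
r[1] = 2
r[2] = 8
r[3] = 10  (first piece 1, then r[2]=8)
r[4] = 16  (first piece 2, then r[2]=8)
r[5] = 19
r[6] = 24  (first piece 2, then r[4]=16)
r[7] = 27  (first piece 2, then r[5]=19)
r[8] = 32  (first piece 2, then r[6]=24)
r[9] = 35  (first piece 2, then r[7]=27)
r[10] = 40  (first piece 2, then r[8]=32)
r[11] = 43  (first piece 2, then r[9]=35)
r[12] = 48  (first piece 2, then r[10]=40)
r[13] = 51  (first piece 2, then r[11]=43)
Maximum revenue is $51.
Now minimize piece count subject to staying optimal: for each k, pieces[k] = 1 + min over i with p[i]+r[k−i]=r[k] of pieces[k−i].
pieces[10] = 5
pieces[11] = 2
pieces[12] = 6
pieces[13] = 3

3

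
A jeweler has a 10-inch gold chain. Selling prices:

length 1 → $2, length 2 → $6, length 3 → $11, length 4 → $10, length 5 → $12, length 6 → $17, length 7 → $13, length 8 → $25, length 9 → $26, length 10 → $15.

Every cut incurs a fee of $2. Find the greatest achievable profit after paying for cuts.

Let r[k] be the best obtainable value from length k. For each k, try every first piece i and keep the best of price[i] + r[k−i] minus the 2 cut fee when i<k.
r[1] = 2
r[2] = max(2+2-2, 6+0) = 6
r[3] = max(2+6-2, 6+2-2, 11+0) = 11
r[4] = max(2+11-2, 6+6-2, 11+2-2, 10+0) = 11
r[5] = max(2+11-2, 6+11-2, 11+6-2, 10+2-2, 12+0) = 15
r[6] = max(2+15-2, 6+11-2, 11+11-2, 10+6-2, 12+2-2, 17+0) = 20
r[7] = max(2+20-2, 6+15-2, 11+11-2, …, 17+2-2, 13+0) = 20
r[8] = max(2+20-2, 6+20-2, 11+15-2, …, 13+2-2, 25+0) = 25
r[9] = max(2+25-2, 6+20-2, 11+20-2, …, 25+2-2, 26+0) = 29
r[10] = max(2+29-2, 6+25-2, 11+20-2, …, 26+2-2, 15+0) = 29
One optimal plan: pieces 3 + 3 + 3 + 1 (3 cuts) → $35 − $6 = $29.

29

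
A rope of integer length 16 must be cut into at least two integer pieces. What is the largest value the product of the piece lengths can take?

Define P[k] = max over 1≤i<k of i · max(k−i, P[k−i]); the inner max lets the remainder stay uncut if that's better.
P[2] = 1×max(1,0) = 1×1 = 1
P[3] = 1×max(2,1) = 1×2 = 2
P[4] = 2×max(2,1) = 2×2 = 4
P[5] = 2×max(3,2) = 2×3 = 6
P[6] = 3×max(3,2) = 3×3 = 9
P[7] = 2×max(5,6) = 2×6 = 12
P[8] = 2×max(6,9) = 2×9 = 18
P[9] = 3×max(6,9) = 3×9 = 27
P[10] = 2×max(8,18) = 2×18 = 36
P[11] = 2×max(9,27) = 2×27 = 54
P[12] = 3×max(9,27) = 3×27 = 81
P[13] = 2×max(11,54) = 2×54 = 108
P[14] = 2×max(12,81) = 2×81 = 162
P[15] = 3×max(12,81) = 3×81 = 243
P[16] = 2×max(14,162) = 2×162 = 324
One optimal split: 3 + 3 + 3 + 3 + 2 + 2; product 3×3×3×3×2×2 = 324.

324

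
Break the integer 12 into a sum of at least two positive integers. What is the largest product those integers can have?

81

Fill P[k] for k=2..12: at each k try every first piece i and multiply by the better of (k−i) uncut or P[k−i].
P[2] = 1×max(1,0) = 1×1 = 1
P[3] = 1×max(2,1) = 1×2 = 2
P[4] = 2×max(2,1) = 2×2 = 4
P[5] = 2×max(3,2) = 2×3 = 6
P[6] = 3×max(3,2) = 3×3 = 9
P[7] = 2×max(5,6) = 2×6 = 12
P[8] = 2×max(6,9) = 2×9 = 18
P[9] = 3×max(6,9) = 3×9 = 27
P[10] = 2×max(8,18) = 2×18 = 36
P[11] = 2×max(9,27) = 2×27 = 54
P[12] = 3×max(9,27) = 3×27 = 81
One optimal split: 3 + 3 + 3 + 3; product 3×3×3×3 = 81.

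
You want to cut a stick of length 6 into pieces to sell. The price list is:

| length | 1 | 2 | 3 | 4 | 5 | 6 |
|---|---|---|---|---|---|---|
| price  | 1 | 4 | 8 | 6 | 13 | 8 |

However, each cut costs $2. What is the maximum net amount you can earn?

Let r[k] be the best obtainable value from length k. For each k, try every first piece i and keep the best of price[i] + r[k−i] minus the 2 cut fee when i<k.
r[1] = 1
r[2] = 4
r[3] = 8
r[4] = 7  (first piece 1, then r[3]=8)
r[5] = 13
r[6] = 14  (first piece 3, then r[3]=8)
One optimal plan: pieces 3 + 3 (1 cut) → $16 − $2 = $14.

14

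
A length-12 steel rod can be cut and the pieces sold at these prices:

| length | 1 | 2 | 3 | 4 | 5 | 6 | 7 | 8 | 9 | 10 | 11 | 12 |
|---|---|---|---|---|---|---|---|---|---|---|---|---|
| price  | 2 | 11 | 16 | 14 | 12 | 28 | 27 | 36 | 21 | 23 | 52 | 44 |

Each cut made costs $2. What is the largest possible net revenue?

58

Consider every possible first cut. r[k] is the best of p[i]+r[k−i] over all sellable i≤k, charging 2 whenever i<k.
r[1] = 2
r[2] = max(2+2-2, 11+0) = 11
r[3] = max(2+11-2, 11+2-2, 16+0) = 16
r[4] = max(2+16-2, 11+11-2, 16+2-2, 14+0) = 20
r[5] = max(2+20-2, 11+16-2, 16+11-2, 14+2-2, 12+0) = 25
r[6] = max(2+25-2, 11+20-2, 16+16-2, 14+11-2, 12+2-2, 28+0) = 30
r[7] = max(2+30-2, 11+25-2, 16+20-2, …, 28+2-2, 27+0) = 34
r[8] = max(2+34-2, 11+30-2, 16+25-2, …, 27+2-2, 36+0) = 39
r[9] = max(2+39-2, 11+34-2, 16+30-2, …, 36+2-2, 21+0) = 44
r[10] = max(2+44-2, 11+39-2, 16+34-2, …, 21+2-2, 23+0) = 48
r[11] = max(2+48-2, 11+44-2, 16+39-2, …, 23+2-2, 52+0) = 53
r[12] = max(2+53-2, 11+48-2, 16+44-2, …, 52+2-2, 44+0) = 58
One optimal plan: pieces 3 + 3 + 3 + 3 (3 cuts) → $64 − $6 = $58.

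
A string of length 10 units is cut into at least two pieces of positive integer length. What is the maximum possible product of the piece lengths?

36

Fill f[k] for k=2..10: at each k try every first piece i and multiply by the better of (k−i) uncut or f[k−i].
Small cases: f[2]=1, f[3]=2.
f[4] = max(1×3, 2×2, 3×1) = 4
f[5] = max(1×4, 2×3, 3×2, 4×1) = 6
f[6] = max(1×6, 2×4, 3×3, 4×2, 5×1) = 9
f[7] = max(1×9, 2×6, 3×4, 4×3, 5×2, 6×1) = 12
f[8] = max(1×12, 2×9, 3×6, …, 6×2, 7×1) = 18
f[9] = max(1×18, 2×12, 3×9, …, 7×2, 8×1) = 27
f[10] = max(1×27, 2×18, 3×12, …, 8×2, 9×1) = 36
One optimal split: 3 + 3 + 2 + 2; product 3×3×2×2 = 36.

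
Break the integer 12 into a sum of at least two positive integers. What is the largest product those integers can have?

81

Define g[k] = max over 1≤i<k of i · max(k−i, g[k−i]); the inner max lets the remainder stay uncut if that's better.
g[2] = 1×max(1,0) = 1×1 = 1
g[3] = max(1×2, 2×1) = 2
g[4] = max(1×3, 2×2, 3×1) = 4
g[5] = max(1×4, 2×3, 3×2, 4×1) = 6
g[6] = max(1×6, 2×4, 3×3, 4×2, 5×1) = 9
g[7] = max(1×9, 2×6, 3×4, 4×3, 5×2, 6×1) = 12
g[8] = max(1×12, 2×9, 3×6, …, 6×2, 7×1) = 18
g[9] = max(1×18, 2×12, 3×9, …, 7×2, 8×1) = 27
g[10] = max(1×27, 2×18, 3×12, …, 8×2, 9×1) = 36
g[11] = max(1×36, 2×27, 3×18, …, 9×2, 10×1) = 54
g[12] = max(1×54, 2×36, 3×27, …, 10×2, 11×1) = 81
One optimal split: 3 + 3 + 3 + 3; product 3×3×3×3 = 81.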